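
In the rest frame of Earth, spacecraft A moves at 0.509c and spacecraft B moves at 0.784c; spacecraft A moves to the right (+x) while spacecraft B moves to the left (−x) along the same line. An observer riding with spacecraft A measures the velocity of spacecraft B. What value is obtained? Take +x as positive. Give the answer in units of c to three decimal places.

-0.924c

β_A = 0.509, β_B = -0.784.
Transform to A's frame with the inverse velocity-addition law: u' = (u − v)/(1 − uv/c²), taking u = β_B and v = β_A.
u' = (-0.784 − 0.509) / (1 − (0.509)(-0.784)) = -1.2930/1.3991 = -0.9242.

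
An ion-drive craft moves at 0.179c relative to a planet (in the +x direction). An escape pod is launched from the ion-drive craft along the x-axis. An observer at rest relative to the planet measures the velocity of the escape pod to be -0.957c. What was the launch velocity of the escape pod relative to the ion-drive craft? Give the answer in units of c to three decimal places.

-0.970c

Invert the composition law: u' = (u − v)/(1 − uv/c²).
u' = (-0.957 − 0.179) / (1 − (-0.957)(0.179)) = -1.1360/1.1713 = -0.9699.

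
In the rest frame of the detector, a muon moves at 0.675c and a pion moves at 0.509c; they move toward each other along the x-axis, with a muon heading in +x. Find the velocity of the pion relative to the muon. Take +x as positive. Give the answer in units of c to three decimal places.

-0.881c

β_A = 0.675, β_B = -0.509.
Transform to A's frame with the inverse velocity-addition law: u' = (u − v)/(1 − uv/c²), taking u = β_B and v = β_A.
u' = (-0.509 − 0.675) / (1 − (0.675)(-0.509)) = -1.1840/1.3436 = -0.8812.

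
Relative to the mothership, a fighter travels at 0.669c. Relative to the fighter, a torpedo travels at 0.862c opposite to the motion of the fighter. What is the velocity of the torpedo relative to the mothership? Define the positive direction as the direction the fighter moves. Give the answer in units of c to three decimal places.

-0.456c

With v = 0.669 and u' = -0.862 (in units of c),
u = (u' + v)/(1 + u'v/c²):
u = (-0.862 + 0.669) / (1 + (-0.862)·0.669) = -0.1930/0.4233 = -0.4559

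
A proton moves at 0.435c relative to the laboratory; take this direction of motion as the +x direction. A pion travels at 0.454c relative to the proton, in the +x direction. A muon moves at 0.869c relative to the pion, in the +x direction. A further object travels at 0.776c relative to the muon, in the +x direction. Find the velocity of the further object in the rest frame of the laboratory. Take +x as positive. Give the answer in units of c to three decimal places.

0.997c

Apply u = (u' + v)/(1 + u'v/c²) successively, working outward toward the laboratory.
Start: velocity of the proton relative to the laboratory = 0.4350c.
Compose with the pion (u' = 0.454 in the proton frame): u_1 = (0.454 + 0.435) / (1 + 0.454·0.435) = 0.8890/1.1975 = 0.7424.
Compose with the muon (u' = 0.869 in the pion frame): u_2 = (0.869 + 0.742) / (1 + 0.869·0.742) = 1.6114/1.6451 = 0.9795.
Compose with the further object (u' = 0.776 in the muon frame): u_3 = (0.776 + 0.979) / (1 + 0.776·0.979) = 1.7555/1.7601 = 0.9974.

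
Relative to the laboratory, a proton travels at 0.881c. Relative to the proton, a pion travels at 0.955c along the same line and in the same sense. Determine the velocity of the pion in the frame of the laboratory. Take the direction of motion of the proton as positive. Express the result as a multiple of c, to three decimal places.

0.997c

With v = 0.881 and u' = 0.955 (in units of c),
u = (u' + v)/(1 + u'v/c²):
u = (0.955 + 0.881) / (1 + 0.955·0.881) = 1.8360/1.8414 = 0.9971
(Galilean addition would give +1.836c, exceeding c.)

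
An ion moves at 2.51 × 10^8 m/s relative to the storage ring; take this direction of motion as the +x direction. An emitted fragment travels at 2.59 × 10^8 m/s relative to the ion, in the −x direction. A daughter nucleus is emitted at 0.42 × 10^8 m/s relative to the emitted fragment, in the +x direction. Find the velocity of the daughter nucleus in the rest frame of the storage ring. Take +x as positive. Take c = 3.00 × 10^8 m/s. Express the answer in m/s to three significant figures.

Apply u = (u' + v)/(1 + u'v/c²) successively, working outward toward the storage ring.
(Dividing each given speed by c = 3.00 × 10^8 m/s to work in units of c.)
Start: velocity of the ion relative to the storage ring = 0.8367c.
Compose with the emitted fragment (u' = -0.863 in the ion frame): u_1 = (-0.863 + 0.837) / (1 + (-0.863)·0.837) = -0.0267/0.2777 = -0.0960.
Compose with the daughter nucleus (u' = 0.140 in the emitted fragment frame): u_2 = (0.140 + (-0.096)) / (1 + 0.140·(-0.096)) = 0.0440/0.9866 = 0.0446.
So u = 0.0446 × 3.00 × 10^8 m/s.

+1.34 × 10^7 m/s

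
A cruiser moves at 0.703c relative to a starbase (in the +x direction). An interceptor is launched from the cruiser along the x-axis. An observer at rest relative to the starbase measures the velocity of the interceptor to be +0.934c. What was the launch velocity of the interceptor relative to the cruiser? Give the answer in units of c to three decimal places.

Invert the composition law: u' = (u − v)/(1 − uv/c²).
u' = (0.934 − 0.703) / (1 − (0.934)(0.703)) = 0.2310/0.3434 = 0.6727.

+0.673c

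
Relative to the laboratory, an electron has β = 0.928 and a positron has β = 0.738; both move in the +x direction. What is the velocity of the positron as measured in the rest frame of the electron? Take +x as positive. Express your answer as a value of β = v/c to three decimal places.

β = -0.603

β_A = 0.928, β_B = 0.738.
Transform to A's frame with the inverse velocity-addition law: u' = (u − v)/(1 − uv/c²), taking u = β_B and v = β_A.
u' = (0.738 − 0.928) / (1 − (0.928)(0.738)) = -0.1900/0.3151 = -0.6029.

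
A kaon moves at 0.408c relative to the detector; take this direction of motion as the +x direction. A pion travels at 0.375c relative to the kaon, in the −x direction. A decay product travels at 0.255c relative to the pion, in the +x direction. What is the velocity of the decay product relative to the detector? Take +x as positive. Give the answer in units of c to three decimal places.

+0.291c

Apply u = (u' + v)/(1 + u'v/c²) successively, working outward toward the detector.
Start: velocity of the kaon relative to the detector = 0.4080c.
Compose with the pion (u' = -0.375 in the kaon frame): u_1 = (-0.375 + 0.408) / (1 + (-0.375)·0.408) = 0.0330/0.8470 = 0.0390.
Compose with the decay product (u' = 0.255 in the pion frame): u_2 = (0.255 + 0.039) / (1 + 0.255·0.039) = 0.2940/1.0099 = 0.2911.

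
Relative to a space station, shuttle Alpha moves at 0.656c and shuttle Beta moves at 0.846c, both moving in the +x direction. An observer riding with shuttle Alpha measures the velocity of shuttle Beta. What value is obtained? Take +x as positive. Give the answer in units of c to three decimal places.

+0.427c

β_A = 0.656, β_B = 0.846.
Transform to A's frame with the inverse velocity-addition law: u' = (u − v)/(1 − uv/c²), taking u = β_B and v = β_A.
u' = (0.846 − 0.656) / (1 − (0.656)(0.846)) = 0.1900/0.4450 = 0.4269.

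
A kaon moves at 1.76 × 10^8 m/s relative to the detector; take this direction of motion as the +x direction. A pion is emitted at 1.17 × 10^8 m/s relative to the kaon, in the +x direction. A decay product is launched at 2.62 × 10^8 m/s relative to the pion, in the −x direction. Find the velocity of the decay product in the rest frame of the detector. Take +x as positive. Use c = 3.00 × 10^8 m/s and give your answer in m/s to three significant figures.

Apply u = (u' + v)/(1 + u'v/c²) successively, working outward toward the detector.
(Dividing each given speed by c = 3.00 × 10^8 m/s to work in units of c.)
Start: velocity of the kaon relative to the detector = 0.5867c.
Compose with the pion (u' = 0.390 in the kaon frame): u_1 = (0.390 + 0.587) / (1 + 0.390·0.587) = 0.9767/1.2288 = 0.7948.
Compose with the decay product (u' = -0.873 in the pion frame): u_2 = (-0.873 + 0.795) / (1 + (-0.873)·0.795) = -0.0785/0.3059 = -0.2567.
So u = -0.2567 × 3.00 × 10^8 m/s.

-7.70 × 10^7 m/s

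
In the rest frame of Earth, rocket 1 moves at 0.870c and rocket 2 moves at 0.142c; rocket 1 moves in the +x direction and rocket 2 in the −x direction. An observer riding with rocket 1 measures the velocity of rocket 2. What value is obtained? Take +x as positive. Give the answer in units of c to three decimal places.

-0.901c

β_A = 0.870, β_B = -0.142.
Transform to A's frame with the inverse velocity-addition law: u' = (u − v)/(1 − uv/c²), taking u = β_B and v = β_A.
u' = (-0.142 − 0.870) / (1 − (0.870)(-0.142)) = -1.0120/1.1235 = -0.9007.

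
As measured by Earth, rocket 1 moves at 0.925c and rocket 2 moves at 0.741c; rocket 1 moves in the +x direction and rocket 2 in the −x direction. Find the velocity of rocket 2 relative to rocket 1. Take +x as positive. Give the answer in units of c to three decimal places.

β_A = 0.925, β_B = -0.741.
Transform to A's frame with the inverse velocity-addition law: u' = (u − v)/(1 − uv/c²), taking u = β_B and v = β_A.
u' = (-0.741 − 0.925) / (1 − (0.925)(-0.741)) = -1.6660/1.6854 = -0.9885.

-0.988c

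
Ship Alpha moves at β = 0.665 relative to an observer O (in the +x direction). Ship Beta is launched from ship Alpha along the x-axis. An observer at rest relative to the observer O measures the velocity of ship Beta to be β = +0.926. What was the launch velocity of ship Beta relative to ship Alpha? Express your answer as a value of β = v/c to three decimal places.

Invert the composition law: u' = (u − v)/(1 − uv/c²).
u' = (0.926 − 0.665) / (1 − (0.926)(0.665)) = 0.2610/0.3842 = 0.6793.

β = +0.679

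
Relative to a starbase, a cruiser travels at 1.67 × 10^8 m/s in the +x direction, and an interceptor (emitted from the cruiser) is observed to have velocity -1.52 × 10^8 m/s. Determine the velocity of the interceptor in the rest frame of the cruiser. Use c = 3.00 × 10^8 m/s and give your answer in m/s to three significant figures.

-2.49 × 10^8 m/s

v = 0.557c, u = -0.507c.
Invert the composition law: u' = (u − v)/(1 − uv/c²).
u' = (-0.507 − 0.557) / (1 − (-0.507)(0.557)) = -1.0633/1.2820 = -0.8294.
u' = -0.8294 × 3.00 × 10^8 m/s.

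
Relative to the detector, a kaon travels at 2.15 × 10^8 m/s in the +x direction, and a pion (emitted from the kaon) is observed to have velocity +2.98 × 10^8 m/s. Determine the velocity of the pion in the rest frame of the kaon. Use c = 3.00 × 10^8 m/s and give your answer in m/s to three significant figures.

+2.88 × 10^8 m/s

v = 0.717c, u = 0.993c.
Invert the composition law: u' = (u − v)/(1 − uv/c²).
u' = (0.993 − 0.717) / (1 − (0.993)(0.717)) = 0.2767/0.2881 = 0.9603.
u' = 0.9603 × 3.00 × 10^8 m/s.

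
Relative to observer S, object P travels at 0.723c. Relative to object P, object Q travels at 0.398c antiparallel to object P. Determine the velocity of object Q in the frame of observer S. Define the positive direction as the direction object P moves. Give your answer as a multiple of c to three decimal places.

+0.456c

With v = 0.723 and u' = -0.398 (in units of c),
u = (u' + v)/(1 + u'v/c²):
u = (-0.398 + 0.723) / (1 + (-0.398)·0.723) = 0.3250/0.7122 = 0.4563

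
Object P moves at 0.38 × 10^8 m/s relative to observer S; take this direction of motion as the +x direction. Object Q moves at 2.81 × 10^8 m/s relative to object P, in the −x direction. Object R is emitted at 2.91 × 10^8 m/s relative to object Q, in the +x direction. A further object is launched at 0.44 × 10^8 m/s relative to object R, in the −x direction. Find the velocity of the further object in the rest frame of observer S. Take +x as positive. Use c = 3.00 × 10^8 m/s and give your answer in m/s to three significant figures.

Apply u = (u' + v)/(1 + u'v/c²) successively, working outward toward observer S.
(Dividing each given speed by c = 3.00 × 10^8 m/s to work in units of c.)
Start: velocity of object P relative to observer S = 0.1267c.
Compose with object Q (u' = -0.937 in object P frame): u_1 = (-0.937 + 0.127) / (1 + (-0.937)·0.127) = -0.8100/0.8814 = -0.9190.
Compose with object R (u' = 0.970 in object Q frame): u_2 = (0.970 + (-0.919)) / (1 + 0.970·(-0.919)) = 0.0510/0.1085 = 0.4695.
Compose with the further object (u' = -0.147 in object R frame): u_3 = (-0.147 + 0.470) / (1 + (-0.147)·0.470) = 0.3229/0.9311 = 0.3468.
So u = 0.3468 × 3.00 × 10^8 m/s.

+1.04 × 10^8 m/s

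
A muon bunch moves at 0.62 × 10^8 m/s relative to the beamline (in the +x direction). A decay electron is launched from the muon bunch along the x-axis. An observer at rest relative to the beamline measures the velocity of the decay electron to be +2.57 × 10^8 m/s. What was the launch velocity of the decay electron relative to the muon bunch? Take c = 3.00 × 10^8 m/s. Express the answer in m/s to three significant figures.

v = 0.207c, u = 0.857c.
Invert the composition law: u' = (u − v)/(1 − uv/c²).
u' = (0.857 − 0.207) / (1 − (0.857)(0.207)) = 0.6500/0.8230 = 0.7898.
u' = 0.7898 × 3.00 × 10^8 m/s.

+2.37 × 10^8 m/s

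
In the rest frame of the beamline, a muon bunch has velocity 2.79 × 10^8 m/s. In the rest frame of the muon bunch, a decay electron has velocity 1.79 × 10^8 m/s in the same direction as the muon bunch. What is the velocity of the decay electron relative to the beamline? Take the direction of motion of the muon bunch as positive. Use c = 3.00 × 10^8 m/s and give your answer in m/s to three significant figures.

In units of c (dividing by 3.00 × 10^8 m/s): v = 0.930, u' = 0.597.
u = (u' + v)/(1 + u'v/c²):
u = (0.597 + 0.930) / (1 + 0.597·0.930) = 1.5267/1.5549 = 0.9818
Converting back: u = 0.9818 × 3.00 × 10^8 m/s.

2.95 × 10^8 m/s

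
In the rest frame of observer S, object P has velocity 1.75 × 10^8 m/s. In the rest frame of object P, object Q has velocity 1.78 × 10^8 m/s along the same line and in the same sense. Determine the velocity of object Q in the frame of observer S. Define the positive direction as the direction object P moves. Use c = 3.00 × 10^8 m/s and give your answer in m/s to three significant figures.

2.62 × 10^8 m/s

In units of c (dividing by 3.00 × 10^8 m/s): v = 0.583, u' = 0.593.
u = (u' + v)/(1 + u'v/c²):
u = (0.593 + 0.583) / (1 + 0.593·0.583) = 1.1767/1.3461 = 0.8741
(Galilean addition would give +1.177c, exceeding c.)
Converting back: u = 0.8741 × 3.00 × 10^8 m/s.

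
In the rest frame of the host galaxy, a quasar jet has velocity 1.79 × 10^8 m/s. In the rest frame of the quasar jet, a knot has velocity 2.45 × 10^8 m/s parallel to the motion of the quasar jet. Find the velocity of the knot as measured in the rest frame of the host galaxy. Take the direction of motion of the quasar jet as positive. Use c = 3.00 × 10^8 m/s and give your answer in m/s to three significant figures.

In units of c (dividing by 3.00 × 10^8 m/s): v = 0.597, u' = 0.817.
u = (u' + v)/(1 + u'v/c²):
u = (0.817 + 0.597) / (1 + 0.817·0.597) = 1.4133/1.4873 = 0.9503
(Galilean addition would give +1.413c, exceeding c.)
Converting back: u = 0.9503 × 3.00 × 10^8 m/s.

2.85 × 10^8 m/s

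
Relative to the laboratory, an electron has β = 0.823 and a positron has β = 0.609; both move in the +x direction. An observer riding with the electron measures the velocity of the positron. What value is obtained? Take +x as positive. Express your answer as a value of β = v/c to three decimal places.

β = -0.429

β_A = 0.823, β_B = 0.609.
Transform to A's frame with the inverse velocity-addition law: u' = (u − v)/(1 − uv/c²), taking u = β_B and v = β_A.
u' = (0.609 − 0.823) / (1 − (0.823)(0.609)) = -0.2140/0.4988 = -0.4290.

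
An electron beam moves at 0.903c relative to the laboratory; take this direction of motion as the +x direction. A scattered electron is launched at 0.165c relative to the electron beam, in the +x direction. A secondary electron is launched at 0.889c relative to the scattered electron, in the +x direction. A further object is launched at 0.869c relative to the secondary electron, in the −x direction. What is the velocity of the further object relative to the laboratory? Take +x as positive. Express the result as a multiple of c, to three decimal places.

+0.941c

Apply u = (u' + v)/(1 + u'v/c²) successively, working outward toward the laboratory.
Start: velocity of the electron beam relative to the laboratory = 0.9030c.
Compose with the scattered electron (u' = 0.165 in the electron beam frame): u_1 = (0.165 + 0.903) / (1 + 0.165·0.903) = 1.0680/1.1490 = 0.9295.
Compose with the secondary electron (u' = 0.889 in the scattered electron frame): u_2 = (0.889 + 0.930) / (1 + 0.889·0.930) = 1.8185/1.8263 = 0.9957.
Compose with the further object (u' = -0.869 in the secondary electron frame): u_3 = (-0.869 + 0.996) / (1 + (-0.869)·0.996) = 0.1267/0.1347 = 0.9406.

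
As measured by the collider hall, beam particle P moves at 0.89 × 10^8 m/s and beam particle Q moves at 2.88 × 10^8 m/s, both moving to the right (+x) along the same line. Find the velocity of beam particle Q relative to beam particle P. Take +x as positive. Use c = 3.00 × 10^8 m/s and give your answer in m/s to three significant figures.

β_A = 0.297, β_B = 0.960 (dividing each by c = 3.00 × 10^8 m/s).
Transform to A's frame with the inverse velocity-addition law: u' = (u − v)/(1 − uv/c²), taking u = β_B and v = β_A.
u' = (0.960 − 0.297) / (1 − (0.297)(0.960)) = 0.6633/0.7152 = 0.9275.
u' = 0.9275 × 3.00 × 10^8 m/s.

+2.78 × 10^8 m/s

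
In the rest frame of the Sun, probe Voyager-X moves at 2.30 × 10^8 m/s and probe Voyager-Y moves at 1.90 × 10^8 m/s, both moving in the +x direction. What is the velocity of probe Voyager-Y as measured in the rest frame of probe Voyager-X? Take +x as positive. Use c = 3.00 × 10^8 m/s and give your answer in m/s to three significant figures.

-7.78 × 10^7 m/s

β_A = 0.767, β_B = 0.633 (dividing each by c = 3.00 × 10^8 m/s).
Transform to A's frame with the inverse velocity-addition law: u' = (u − v)/(1 − uv/c²), taking u = β_B and v = β_A.
u' = (0.633 − 0.767) / (1 − (0.767)(0.633)) = -0.1333/0.5144 = -0.2592.
u' = -0.2592 × 3.00 × 10^8 m/s.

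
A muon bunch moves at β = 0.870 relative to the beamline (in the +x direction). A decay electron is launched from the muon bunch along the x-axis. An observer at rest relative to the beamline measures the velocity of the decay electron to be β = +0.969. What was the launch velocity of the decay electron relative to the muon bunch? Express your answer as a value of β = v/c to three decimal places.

β = +0.631

Invert the composition law: u' = (u − v)/(1 − uv/c²).
u' = (0.969 − 0.870) / (1 − (0.969)(0.870)) = 0.0990/0.1570 = 0.6307.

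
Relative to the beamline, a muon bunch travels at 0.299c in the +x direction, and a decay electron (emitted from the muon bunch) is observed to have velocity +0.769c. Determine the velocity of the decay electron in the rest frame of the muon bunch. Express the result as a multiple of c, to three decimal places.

+0.610c

Invert the composition law: u' = (u − v)/(1 − uv/c²).
u' = (0.769 − 0.299) / (1 − (0.769)(0.299)) = 0.4700/0.7701 = 0.6103.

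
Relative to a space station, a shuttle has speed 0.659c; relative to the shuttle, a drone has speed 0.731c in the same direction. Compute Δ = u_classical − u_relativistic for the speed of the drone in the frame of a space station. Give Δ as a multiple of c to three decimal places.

Galilean: u_cl = 0.731 + 0.659 = 1.3900.
Relativistic: u_rel = (0.731 + 0.659) / (1 + 0.731·0.659) = 1.3900/1.4817 = 0.9381.
Δ = 1.3900 − 0.9381 = 0.4519.
(The classical prediction exceeds c; the relativistic result does not.)

Δ = 0.452c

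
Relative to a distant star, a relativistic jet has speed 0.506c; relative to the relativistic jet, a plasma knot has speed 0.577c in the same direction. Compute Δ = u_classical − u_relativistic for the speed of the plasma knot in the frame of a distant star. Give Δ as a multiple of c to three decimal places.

Δ = 0.245c

Galilean: u_cl = 0.577 + 0.506 = 1.0830.
Relativistic: u_rel = (0.577 + 0.506) / (1 + 0.577·0.506) = 1.0830/1.2920 = 0.8383.
Δ = 1.0830 − 0.8383 = 0.2447.
(The classical prediction exceeds c; the relativistic result does not.)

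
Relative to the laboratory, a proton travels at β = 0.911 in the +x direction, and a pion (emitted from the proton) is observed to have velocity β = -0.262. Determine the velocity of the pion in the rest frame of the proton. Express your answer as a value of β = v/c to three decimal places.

Invert the composition law: u' = (u − v)/(1 − uv/c²).
u' = (-0.262 − 0.911) / (1 − (-0.262)(0.911)) = -1.1730/1.2387 = -0.9470.

β = -0.947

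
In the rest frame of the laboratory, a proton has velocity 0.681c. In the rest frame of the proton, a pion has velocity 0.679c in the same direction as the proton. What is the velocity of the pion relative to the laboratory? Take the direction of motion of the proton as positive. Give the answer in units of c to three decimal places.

With v = 0.681 and u' = 0.679 (in units of c),
u = (u' + v)/(1 + u'v/c²):
u = (0.679 + 0.681) / (1 + 0.679·0.681) = 1.3600/1.4624 = 0.9300

0.930c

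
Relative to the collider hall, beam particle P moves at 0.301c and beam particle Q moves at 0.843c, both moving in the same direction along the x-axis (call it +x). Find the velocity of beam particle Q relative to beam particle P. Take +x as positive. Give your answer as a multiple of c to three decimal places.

+0.726c

β_A = 0.301, β_B = 0.843.
Transform to A's frame with the inverse velocity-addition law: u' = (u − v)/(1 − uv/c²), taking u = β_B and v = β_A.
u' = (0.843 − 0.301) / (1 − (0.301)(0.843)) = 0.5420/0.7463 = 0.7263.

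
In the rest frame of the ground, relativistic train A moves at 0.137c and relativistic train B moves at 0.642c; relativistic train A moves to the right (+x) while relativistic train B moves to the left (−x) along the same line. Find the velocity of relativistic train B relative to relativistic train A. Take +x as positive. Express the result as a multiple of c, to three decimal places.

-0.716c

β_A = 0.137, β_B = -0.642.
Transform to A's frame with the inverse velocity-addition law: u' = (u − v)/(1 − uv/c²), taking u = β_B and v = β_A.
u' = (-0.642 − 0.137) / (1 − (0.137)(-0.642)) = -0.7790/1.0880 = -0.7160.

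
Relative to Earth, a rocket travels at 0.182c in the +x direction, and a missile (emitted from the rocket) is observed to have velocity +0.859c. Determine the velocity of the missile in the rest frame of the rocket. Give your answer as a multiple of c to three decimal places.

Invert the composition law: u' = (u − v)/(1 − uv/c²).
u' = (0.859 − 0.182) / (1 − (0.859)(0.182)) = 0.6770/0.8437 = 0.8025.

+0.802c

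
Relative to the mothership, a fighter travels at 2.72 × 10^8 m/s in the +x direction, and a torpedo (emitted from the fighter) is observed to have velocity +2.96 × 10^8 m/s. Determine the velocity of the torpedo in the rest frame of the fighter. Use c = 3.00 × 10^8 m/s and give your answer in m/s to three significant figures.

v = 0.907c, u = 0.987c.
Invert the composition law: u' = (u − v)/(1 − uv/c²).
u' = (0.987 − 0.907) / (1 − (0.987)(0.907)) = 0.0800/0.1054 = 0.7589.
u' = 0.7589 × 3.00 × 10^8 m/s.

+2.28 × 10^8 m/s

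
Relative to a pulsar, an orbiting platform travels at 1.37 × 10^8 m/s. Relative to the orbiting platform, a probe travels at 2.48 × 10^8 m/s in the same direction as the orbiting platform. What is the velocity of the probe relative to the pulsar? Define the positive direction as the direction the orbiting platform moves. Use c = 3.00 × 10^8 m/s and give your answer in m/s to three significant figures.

2.79 × 10^8 m/s

In units of c (dividing by 3.00 × 10^8 m/s): v = 0.457, u' = 0.827.
u = (u' + v)/(1 + u'v/c²):
u = (0.827 + 0.457) / (1 + 0.827·0.457) = 1.2833/1.3775 = 0.9316
(Galilean addition would give +1.283c, exceeding c.)
Converting back: u = 0.9316 × 3.00 × 10^8 m/s.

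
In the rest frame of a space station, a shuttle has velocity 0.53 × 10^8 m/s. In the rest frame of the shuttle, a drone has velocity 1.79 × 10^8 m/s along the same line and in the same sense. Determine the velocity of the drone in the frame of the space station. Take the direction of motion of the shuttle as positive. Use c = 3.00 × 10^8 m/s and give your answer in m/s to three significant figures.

In units of c (dividing by 3.00 × 10^8 m/s): v = 0.177, u' = 0.597.
u = (u' + v)/(1 + u'v/c²):
u = (0.597 + 0.177) / (1 + 0.597·0.177) = 0.7733/1.1054 = 0.6996
Converting back: u = 0.6996 × 3.00 × 10^8 m/s.

2.10 × 10^8 m/s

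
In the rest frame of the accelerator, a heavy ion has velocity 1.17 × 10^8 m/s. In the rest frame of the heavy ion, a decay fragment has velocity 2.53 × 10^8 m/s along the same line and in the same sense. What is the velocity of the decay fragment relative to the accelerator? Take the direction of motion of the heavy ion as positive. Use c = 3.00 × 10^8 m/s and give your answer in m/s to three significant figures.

2.78 × 10^8 m/s

In units of c (dividing by 3.00 × 10^8 m/s): v = 0.390, u' = 0.843.
u = (u' + v)/(1 + u'v/c²):
u = (0.843 + 0.390) / (1 + 0.843·0.390) = 1.2333/1.3289 = 0.9281
(Galilean addition would give +1.233c, exceeding c.)
Converting back: u = 0.9281 × 3.00 × 10^8 m/s.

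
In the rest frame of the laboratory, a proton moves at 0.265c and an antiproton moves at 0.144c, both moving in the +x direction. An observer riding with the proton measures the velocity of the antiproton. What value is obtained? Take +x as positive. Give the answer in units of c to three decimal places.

β_A = 0.265, β_B = 0.144.
Transform to A's frame with the inverse velocity-addition law: u' = (u − v)/(1 − uv/c²), taking u = β_B and v = β_A.
u' = (0.144 − 0.265) / (1 − (0.265)(0.144)) = -0.1210/0.9618 = -0.1258.

-0.126c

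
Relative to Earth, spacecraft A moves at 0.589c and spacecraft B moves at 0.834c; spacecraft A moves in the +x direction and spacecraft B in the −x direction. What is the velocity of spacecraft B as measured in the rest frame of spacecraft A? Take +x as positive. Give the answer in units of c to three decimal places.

β_A = 0.589, β_B = -0.834.
Transform to A's frame with the inverse velocity-addition law: u' = (u − v)/(1 − uv/c²), taking u = β_B and v = β_A.
u' = (-0.834 − 0.589) / (1 − (0.589)(-0.834)) = -1.4230/1.4912 = -0.9542.

-0.954c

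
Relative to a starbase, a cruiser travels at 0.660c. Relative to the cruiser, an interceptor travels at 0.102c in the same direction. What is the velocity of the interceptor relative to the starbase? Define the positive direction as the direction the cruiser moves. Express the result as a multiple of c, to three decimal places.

0.714c

With v = 0.660 and u' = 0.102 (in units of c),
u = (u' + v)/(1 + u'v/c²):
u = (0.102 + 0.660) / (1 + 0.102·0.660) = 0.7620/1.0673 = 0.7139
(Galilean addition would give +0.762c.)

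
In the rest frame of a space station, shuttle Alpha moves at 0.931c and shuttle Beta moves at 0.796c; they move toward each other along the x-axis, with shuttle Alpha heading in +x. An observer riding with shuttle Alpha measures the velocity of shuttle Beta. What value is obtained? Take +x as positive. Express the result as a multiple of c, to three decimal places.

-0.992c

β_A = 0.931, β_B = -0.796.
Transform to A's frame with the inverse velocity-addition law: u' = (u − v)/(1 − uv/c²), taking u = β_B and v = β_A.
u' = (-0.796 − 0.931) / (1 − (0.931)(-0.796)) = -1.7270/1.7411 = -0.9919.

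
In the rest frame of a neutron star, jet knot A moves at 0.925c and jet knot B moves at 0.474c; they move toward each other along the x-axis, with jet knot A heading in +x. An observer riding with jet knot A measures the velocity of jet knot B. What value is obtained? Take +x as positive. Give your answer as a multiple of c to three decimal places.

β_A = 0.925, β_B = -0.474.
Transform to A's frame with the inverse velocity-addition law: u' = (u − v)/(1 − uv/c²), taking u = β_B and v = β_A.
u' = (-0.474 − 0.925) / (1 − (0.925)(-0.474)) = -1.3990/1.4385 = -0.9726.

-0.973c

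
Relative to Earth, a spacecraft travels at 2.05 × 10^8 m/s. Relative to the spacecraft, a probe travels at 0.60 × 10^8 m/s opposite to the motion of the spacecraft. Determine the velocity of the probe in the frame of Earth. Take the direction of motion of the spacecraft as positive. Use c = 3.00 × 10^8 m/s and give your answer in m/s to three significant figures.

In units of c (dividing by 3.00 × 10^8 m/s): v = 0.683, u' = -0.200.
u = (u' + v)/(1 + u'v/c²):
u = (-0.200 + 0.683) / (1 + (-0.200)·0.683) = 0.4833/0.8633 = 0.5598
(Galilean addition would give +0.483c.)
Converting back: u = 0.5598 × 3.00 × 10^8 m/s.

+1.68 × 10^8 m/s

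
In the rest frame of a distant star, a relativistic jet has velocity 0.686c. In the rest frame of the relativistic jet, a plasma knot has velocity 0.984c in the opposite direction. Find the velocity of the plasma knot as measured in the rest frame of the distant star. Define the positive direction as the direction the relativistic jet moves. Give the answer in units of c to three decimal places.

-0.917c

With v = 0.686 and u' = -0.984 (in units of c),
u = (u' + v)/(1 + u'v/c²):
u = (-0.984 + 0.686) / (1 + (-0.984)·0.686) = -0.2980/0.3250 = -0.9170
(Galilean addition would give -0.298c.)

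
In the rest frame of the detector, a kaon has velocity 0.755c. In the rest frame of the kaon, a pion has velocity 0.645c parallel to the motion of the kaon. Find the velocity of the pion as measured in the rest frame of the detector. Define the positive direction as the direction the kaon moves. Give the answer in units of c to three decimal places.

0.942c

With v = 0.755 and u' = 0.645 (in units of c),
u = (u' + v)/(1 + u'v/c²):
u = (0.645 + 0.755) / (1 + 0.645·0.755) = 1.4000/1.4870 = 0.9415
(Galilean addition would give +1.400c, exceeding c.)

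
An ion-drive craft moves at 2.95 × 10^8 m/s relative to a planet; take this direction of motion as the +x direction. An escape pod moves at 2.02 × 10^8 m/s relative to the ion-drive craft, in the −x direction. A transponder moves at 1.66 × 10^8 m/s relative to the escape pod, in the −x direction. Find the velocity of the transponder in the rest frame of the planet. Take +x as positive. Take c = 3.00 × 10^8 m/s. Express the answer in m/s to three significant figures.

Apply u = (u' + v)/(1 + u'v/c²) successively, working outward toward the planet.
(Dividing each given speed by c = 3.00 × 10^8 m/s to work in units of c.)
Start: velocity of the ion-drive craft relative to the planet = 0.9833c.
Compose with the escape pod (u' = -0.673 in the ion-drive craft frame): u_1 = (-0.673 + 0.983) / (1 + (-0.673)·0.983) = 0.3100/0.3379 = 0.9175.
Compose with the transponder (u' = -0.553 in the escape pod frame): u_2 = (-0.553 + 0.917) / (1 + (-0.553)·0.917) = 0.3641/0.4923 = 0.7396.
So u = 0.7396 × 3.00 × 10^8 m/s.

+2.22 × 10^8 m/s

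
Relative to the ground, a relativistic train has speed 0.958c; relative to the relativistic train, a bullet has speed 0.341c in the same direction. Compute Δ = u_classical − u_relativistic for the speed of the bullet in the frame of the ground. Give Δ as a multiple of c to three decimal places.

Galilean: u_cl = 0.341 + 0.958 = 1.2990.
Relativistic: u_rel = (0.341 + 0.958) / (1 + 0.341·0.958) = 1.2990/1.3267 = 0.9791.
Δ = 1.2990 − 0.9791 = 0.3199.
(The classical prediction exceeds c; the relativistic result does not.)

Δ = 0.320c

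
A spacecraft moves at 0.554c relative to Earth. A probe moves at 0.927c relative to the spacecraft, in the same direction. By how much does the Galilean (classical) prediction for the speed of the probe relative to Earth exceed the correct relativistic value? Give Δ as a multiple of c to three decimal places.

Δ = 0.503c

Galilean: u_cl = 0.927 + 0.554 = 1.4810.
Relativistic: u_rel = (0.927 + 0.554) / (1 + 0.927·0.554) = 1.4810/1.5136 = 0.9785.
Δ = 1.4810 − 0.9785 = 0.5025.
(The classical prediction exceeds c; the relativistic result does not.)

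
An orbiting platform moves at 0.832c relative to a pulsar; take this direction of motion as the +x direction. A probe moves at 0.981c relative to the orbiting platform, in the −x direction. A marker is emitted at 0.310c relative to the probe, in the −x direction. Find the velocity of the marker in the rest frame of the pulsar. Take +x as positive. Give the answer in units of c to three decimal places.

-0.896c

Apply u = (u' + v)/(1 + u'v/c²) successively, working outward toward the pulsar.
Start: velocity of the orbiting platform relative to the pulsar = 0.8320c.
Compose with the probe (u' = -0.981 in the orbiting platform frame): u_1 = (-0.981 + 0.832) / (1 + (-0.981)·0.832) = -0.1490/0.1838 = -0.8106.
Compose with the marker (u' = -0.310 in the probe frame): u_2 = (-0.310 + (-0.811)) / (1 + (-0.310)·(-0.811)) = -1.1206/1.2513 = -0.8956.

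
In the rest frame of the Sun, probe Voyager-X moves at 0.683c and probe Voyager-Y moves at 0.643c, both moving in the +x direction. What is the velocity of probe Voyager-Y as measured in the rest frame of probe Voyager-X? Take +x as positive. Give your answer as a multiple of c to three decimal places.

-0.071c

β_A = 0.683, β_B = 0.643.
Transform to A's frame with the inverse velocity-addition law: u' = (u − v)/(1 − uv/c²), taking u = β_B and v = β_A.
u' = (0.643 − 0.683) / (1 − (0.683)(0.643)) = -0.0400/0.5608 = -0.0713.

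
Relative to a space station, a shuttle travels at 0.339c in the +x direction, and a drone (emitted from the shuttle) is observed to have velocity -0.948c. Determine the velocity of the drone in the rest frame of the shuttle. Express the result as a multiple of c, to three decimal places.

Invert the composition law: u' = (u − v)/(1 − uv/c²).
u' = (-0.948 − 0.339) / (1 − (-0.948)(0.339)) = -1.2870/1.3214 = -0.9740.

-0.974c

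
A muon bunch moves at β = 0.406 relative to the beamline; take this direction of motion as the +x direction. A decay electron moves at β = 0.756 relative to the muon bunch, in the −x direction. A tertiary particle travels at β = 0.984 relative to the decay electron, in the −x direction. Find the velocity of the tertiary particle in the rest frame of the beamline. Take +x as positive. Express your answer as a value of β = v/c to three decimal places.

β = -0.995

Apply u = (u' + v)/(1 + u'v/c²) successively, working outward toward the beamline.
Start: velocity of the muon bunch relative to the beamline = 0.4060c.
Compose with the decay electron (u' = -0.756 in the muon bunch frame): u_1 = (-0.756 + 0.406) / (1 + (-0.756)·0.406) = -0.3500/0.6931 = -0.5050.
Compose with the tertiary particle (u' = -0.984 in the decay electron frame): u_2 = (-0.984 + (-0.505)) / (1 + (-0.984)·(-0.505)) = -1.4890/1.4969 = -0.9947.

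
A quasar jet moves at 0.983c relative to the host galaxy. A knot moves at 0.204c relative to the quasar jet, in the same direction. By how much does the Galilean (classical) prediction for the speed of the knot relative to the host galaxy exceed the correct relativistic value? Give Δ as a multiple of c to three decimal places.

Galilean: u_cl = 0.204 + 0.983 = 1.1870.
Relativistic: u_rel = (0.204 + 0.983) / (1 + 0.204·0.983) = 1.1870/1.2005 = 0.9887.
Δ = 1.1870 − 0.9887 = 0.1983.
(The classical prediction exceeds c; the relativistic result does not.)

Δ = 0.198c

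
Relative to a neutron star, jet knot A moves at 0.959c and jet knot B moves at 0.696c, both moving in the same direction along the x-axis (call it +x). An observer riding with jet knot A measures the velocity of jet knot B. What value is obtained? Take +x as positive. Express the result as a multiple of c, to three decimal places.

-0.791c

β_A = 0.959, β_B = 0.696.
Transform to A's frame with the inverse velocity-addition law: u' = (u − v)/(1 − uv/c²), taking u = β_B and v = β_A.
u' = (0.696 − 0.959) / (1 − (0.959)(0.696)) = -0.2630/0.3325 = -0.7909.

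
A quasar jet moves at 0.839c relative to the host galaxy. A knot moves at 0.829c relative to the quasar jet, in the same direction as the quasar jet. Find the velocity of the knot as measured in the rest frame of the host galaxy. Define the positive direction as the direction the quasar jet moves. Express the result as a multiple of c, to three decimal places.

With v = 0.839 and u' = 0.829 (in units of c),
u = (u' + v)/(1 + u'v/c²):
u = (0.829 + 0.839) / (1 + 0.829·0.839) = 1.6680/1.6955 = 0.9838
(Galilean addition would give +1.668c, exceeding c.)

0.984c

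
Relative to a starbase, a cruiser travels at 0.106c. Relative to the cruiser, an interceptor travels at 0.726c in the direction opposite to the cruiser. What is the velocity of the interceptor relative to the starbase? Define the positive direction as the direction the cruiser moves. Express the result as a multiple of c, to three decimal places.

With v = 0.106 and u' = -0.726 (in units of c),
u = (u' + v)/(1 + u'v/c²):
u = (-0.726 + 0.106) / (1 + (-0.726)·0.106) = -0.6200/0.9230 = -0.6717

-0.672c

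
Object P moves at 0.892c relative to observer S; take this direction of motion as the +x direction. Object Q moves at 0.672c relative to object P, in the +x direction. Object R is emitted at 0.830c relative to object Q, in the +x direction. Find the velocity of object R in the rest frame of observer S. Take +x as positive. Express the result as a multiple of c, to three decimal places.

Apply u = (u' + v)/(1 + u'v/c²) successively, working outward toward observer S.
Start: velocity of object P relative to observer S = 0.8920c.
Compose with object Q (u' = 0.672 in object P frame): u_1 = (0.672 + 0.892) / (1 + 0.672·0.892) = 1.5640/1.5994 = 0.9779.
Compose with object R (u' = 0.830 in object Q frame): u_2 = (0.830 + 0.978) / (1 + 0.830·0.978) = 1.8079/1.8116 = 0.9979.

0.998c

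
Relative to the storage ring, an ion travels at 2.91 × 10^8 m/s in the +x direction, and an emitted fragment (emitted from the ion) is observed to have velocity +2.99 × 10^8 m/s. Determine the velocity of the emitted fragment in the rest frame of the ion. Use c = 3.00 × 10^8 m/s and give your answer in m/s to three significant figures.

+2.41 × 10^8 m/s

v = 0.970c, u = 0.997c.
Invert the composition law: u' = (u − v)/(1 − uv/c²).
u' = (0.997 − 0.970) / (1 − (0.997)(0.970)) = 0.0267/0.0332 = 0.8024.
u' = 0.8024 × 3.00 × 10^8 m/s.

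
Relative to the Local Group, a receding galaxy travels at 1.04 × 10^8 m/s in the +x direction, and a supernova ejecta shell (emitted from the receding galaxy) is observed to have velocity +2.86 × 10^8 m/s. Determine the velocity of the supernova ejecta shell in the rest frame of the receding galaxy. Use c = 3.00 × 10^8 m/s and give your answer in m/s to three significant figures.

v = 0.347c, u = 0.953c.
Invert the composition law: u' = (u − v)/(1 − uv/c²).
u' = (0.953 − 0.347) / (1 − (0.953)(0.347)) = 0.6067/0.6695 = 0.9061.
u' = 0.9061 × 3.00 × 10^8 m/s.

+2.72 × 10^8 m/s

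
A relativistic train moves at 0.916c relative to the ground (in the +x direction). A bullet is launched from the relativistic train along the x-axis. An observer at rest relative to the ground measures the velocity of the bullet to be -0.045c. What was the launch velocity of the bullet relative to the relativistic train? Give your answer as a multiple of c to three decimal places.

-0.923c

Invert the composition law: u' = (u − v)/(1 − uv/c²).
u' = (-0.045 − 0.916) / (1 − (-0.045)(0.916)) = -0.9610/1.0412 = -0.9230.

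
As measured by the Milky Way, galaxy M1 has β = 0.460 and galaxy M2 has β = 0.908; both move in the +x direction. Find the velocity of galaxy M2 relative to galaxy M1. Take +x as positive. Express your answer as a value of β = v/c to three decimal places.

β_A = 0.460, β_B = 0.908.
Transform to A's frame with the inverse velocity-addition law: u' = (u − v)/(1 − uv/c²), taking u = β_B and v = β_A.
u' = (0.908 − 0.460) / (1 − (0.460)(0.908)) = 0.4480/0.5823 = 0.7693.

β = +0.769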